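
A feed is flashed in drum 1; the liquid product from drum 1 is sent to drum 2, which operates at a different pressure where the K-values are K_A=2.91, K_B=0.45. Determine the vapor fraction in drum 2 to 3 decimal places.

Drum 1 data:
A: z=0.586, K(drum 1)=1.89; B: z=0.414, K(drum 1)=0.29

V/F (drum 2) = 0.516

Drum 1:
Binary case is linear: z₁(K₁−1)(1+ψ₁(K₂−1)) + z₂(K₂−1)(1+ψ₁(K₁−1)) = 0
⇒ ψ₁ = [z₁(K₁−1)+z₂(K₂−1)] / [−(K₁−1)(K₂−1)] = 0.2276/0.6319 = 0.360
Drum-1 compositions:
  A: x = 0.444, y = 0.839
  B: x = 0.556, y = 0.161
Drum-2 feed = drum-1 liquid: z₂ = (0.4437, 0.5562).
Drum 2:
Material balance + equilibrium reduce to Σ zᵢ(Kᵢ−1)/(1+ψ₂(Kᵢ−1)) = 0.
g(0) = ΣzᵢKᵢ − 1 = 0.542 and g(1) = 1 − Σzᵢ/Kᵢ = -0.389, so a root lies in (0, 1).
Binary case is linear: z₁(K₁−1)(1+ψ₂(K₂−1)) + z₂(K₂−1)(1+ψ₂(K₁−1)) = 0
⇒ ψ₂ = [z₁(K₁−1)+z₂(K₂−1)] / [−(K₁−1)(K₂−1)] = 0.5416/1.0505 = 0.516
  A: x = 0.224, y = 0.651
  B: x = 0.776, y = 0.349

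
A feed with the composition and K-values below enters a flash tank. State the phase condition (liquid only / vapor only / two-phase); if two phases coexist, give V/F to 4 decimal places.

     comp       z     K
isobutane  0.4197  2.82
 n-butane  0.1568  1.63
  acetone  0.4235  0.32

two-phase, V/F = 0.5444

ΣzᵢKᵢ = 1.5747; Σzᵢ/Kᵢ = 1.5685.
Both exceed 1, so a two-phase solution exists.
Rachford–Rice: g(ψ) = Σ zᵢ(Kᵢ−1)/(1+ψ(Kᵢ−1)) = 0.
Newton iteration, ψ⁰ = 0.5:
  ψ = 0.5000: g = 0.03871, g' = -0.8666 → ψ = 0.5447
  ψ = 0.5447: g = -0.00024, g' = -0.8791 → ψ = 0.5444
Converged at ψ = 0.5444.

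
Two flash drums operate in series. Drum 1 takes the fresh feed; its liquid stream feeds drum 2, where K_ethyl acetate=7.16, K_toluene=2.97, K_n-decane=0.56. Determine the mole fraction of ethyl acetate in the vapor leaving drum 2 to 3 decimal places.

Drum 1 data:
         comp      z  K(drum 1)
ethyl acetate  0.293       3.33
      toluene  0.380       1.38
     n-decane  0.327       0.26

Drum 1:
Let ψ₁ = V/F and solve Σ zᵢ(Kᵢ−1)/(1+ψ₁(Kᵢ−1)) = 0.
Feasibility: ΣzᵢKᵢ = 1.585, Σzᵢ/Kᵢ = 1.621 — both > 1, two phases present.
Newton–Raphson from ψ₁ = 0.39:
  ψ₁ = 0.390: g = 0.1433, g' = -0.832 → ψ₁ = 0.562
Converged at ψ₁ = 0.562.
Drum-1 compositions:
  ethyl acetate: x = 0.127, y = 0.422
  toluene: x = 0.313, y = 0.432
  n-decane: x = 0.560, y = 0.146
Drum-2 feed = drum-1 liquid: z₂ = (0.1268, 0.3131, 0.5601).
Drum 2:
Let ψ₂ = V/F and solve Σ zᵢ(Kᵢ−1)/(1+ψ₂(Kᵢ−1)) = 0.
Feasibility: ΣzᵢKᵢ = 2.152, Σzᵢ/Kᵢ = 1.123 — both > 1, two phases present.
Iterate (Newton) starting at ψ₂ = 0.47:
  ψ₂ = 0.470: g = 0.2101, g' = -0.817 → ψ₂ = 0.727
  ψ₂ = 0.727: g = 0.0338, g' = -0.600 → ψ₂ = 0.783
  ψ₂ = 0.783: g = 0.0005, g' = -0.582 → ψ₂ = 0.784
Converged at ψ₂ = 0.784.
  ethyl acetate: x = 0.022, y = 0.156
  toluene: x = 0.123, y = 0.365
  n-decane: x = 0.855, y = 0.479

y_ethyl acetate (drum 2) = 0.156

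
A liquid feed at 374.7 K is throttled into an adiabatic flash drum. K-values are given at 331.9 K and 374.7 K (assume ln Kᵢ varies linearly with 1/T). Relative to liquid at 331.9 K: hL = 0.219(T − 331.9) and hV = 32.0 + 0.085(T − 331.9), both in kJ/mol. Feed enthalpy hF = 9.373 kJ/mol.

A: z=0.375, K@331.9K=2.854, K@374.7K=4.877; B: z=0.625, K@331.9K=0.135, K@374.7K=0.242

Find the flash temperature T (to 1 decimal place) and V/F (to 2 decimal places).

Adiabatic flash: solve Rachford–Rice at each trial T, then check hF = ψ·hV(T) + (1−ψ)·hL(T).
  T = 331.9 K: K = (2.854, 0.135), RR gives ψ = 0.096, H_out = 3.085 kJ/mol
  T = 374.7 K: K = (4.877, 0.242), RR gives ψ = 0.334, H_out = 18.133 kJ/mol
  T = 353.3 K: K = (3.792, 0.184), RR gives ψ = 0.236, H_out = 11.552 kJ/mol
  T = 342.6 K: K = (3.304, 0.158), RR gives ψ = 0.174, H_out = 7.672 kJ/mol
  T = 348.0 K: K = (3.546, 0.171), RR gives ψ = 0.207, H_out = 9.699 kJ/mol
  T = 345.3 K: K = (3.424, 0.165), RR gives ψ = 0.191, H_out = 8.705 kJ/mol
  T = 346.6 K: K = (3.482, 0.168), RR gives ψ = 0.199, H_out = 9.188 kJ/mol
Linear interpolation between T = 346.6 (H_out = 9.188) and T = 348.0 (H_out = 9.699) on hF = 9.373 gives T ≈ 347.1 K, at which ψ = 0.20.

T = 347.1 K, V/F = 0.20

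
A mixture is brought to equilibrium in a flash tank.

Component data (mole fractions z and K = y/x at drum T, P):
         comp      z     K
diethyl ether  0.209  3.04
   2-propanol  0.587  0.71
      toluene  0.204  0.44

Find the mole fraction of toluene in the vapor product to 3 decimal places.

Let ψ = V/F and solve Σ zᵢ(Kᵢ−1)/(1+ψ(Kᵢ−1)) = 0.
g(0) = ΣzᵢKᵢ − 1 = 0.142 and g(1) = 1 − Σzᵢ/Kᵢ = -0.359, so a root lies in (0, 1).
Newton iteration, ψ⁰ = 0.54:
  ψ = 0.540: g = -0.1627, g' = -0.398 → ψ = 0.131
  ψ = 0.131: g = 0.0363, g' = -0.670 → ψ = 0.185
  ψ = 0.185: g = 0.0022, g' = -0.593 → ψ = 0.189
Converged at ψ = 0.189.
Compositions from xᵢ = zᵢ/(1+ψ(Kᵢ−1)), yᵢ = Kᵢxᵢ:
  diethyl ether: x = 0.151, y = 0.459
  2-propanol: x = 0.621, y = 0.441
  toluene: x = 0.228, y = 0.100

y_toluene = 0.100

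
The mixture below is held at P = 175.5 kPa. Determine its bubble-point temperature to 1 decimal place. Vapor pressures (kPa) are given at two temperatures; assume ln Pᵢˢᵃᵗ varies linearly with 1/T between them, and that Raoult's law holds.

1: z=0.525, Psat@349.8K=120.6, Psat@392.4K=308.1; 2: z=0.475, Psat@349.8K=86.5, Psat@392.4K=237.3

T = 371.5 K

Bubble-point temperature: ΣzᵢPᵢˢᵃᵗ(T) = P. Interpolate ln Pᵢˢᵃᵗ = aᵢ + bᵢ/T.
  T = 349.8 K: ΣzᵢPᵢˢᵃᵗ = 104.40 kPa
  T = 392.4 K: ΣzᵢPᵢˢᵃᵗ = 274.47 kPa
  T = 371.1 K: ΣzᵢPᵢˢᵃᵗ = 174.01 kPa
  T = 381.8 K: ΣzᵢPᵢˢᵃᵗ = 220.17 kPa
  T = 376.5 K: ΣzᵢPᵢˢᵃᵗ = 196.28 kPa
  T = 373.8 K: ΣzᵢPᵢˢᵃᵗ = 184.89 kPa
Interpolating between 371.1 K and 373.8 K gives T ≈ 371.5 K.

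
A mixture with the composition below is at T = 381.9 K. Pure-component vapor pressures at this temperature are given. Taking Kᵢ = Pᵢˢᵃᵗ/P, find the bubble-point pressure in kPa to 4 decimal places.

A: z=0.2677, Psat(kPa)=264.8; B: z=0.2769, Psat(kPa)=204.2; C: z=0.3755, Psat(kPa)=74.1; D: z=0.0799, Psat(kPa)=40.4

At the bubble point ψ → 0, so ΣzᵢKᵢ = 1 with Kᵢ = Pᵢˢᵃᵗ/P ⇒ P = ΣzᵢPᵢˢᵃᵗ.
P = 0.2677·264.8 + 0.2769·204.2 + 0.3755·74.1 + 0.0799·40.4 = 158.4825 kPa

Pbub = 158.4825 kPa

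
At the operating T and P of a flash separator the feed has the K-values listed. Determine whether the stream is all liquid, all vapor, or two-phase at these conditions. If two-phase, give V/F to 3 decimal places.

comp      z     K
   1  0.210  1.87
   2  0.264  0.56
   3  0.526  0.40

all liquid

ΣzᵢKᵢ = 0.751; Σzᵢ/Kᵢ = 1.899.
Since ΣzᵢKᵢ < 1 the mixture is below its bubble point — single liquid phase.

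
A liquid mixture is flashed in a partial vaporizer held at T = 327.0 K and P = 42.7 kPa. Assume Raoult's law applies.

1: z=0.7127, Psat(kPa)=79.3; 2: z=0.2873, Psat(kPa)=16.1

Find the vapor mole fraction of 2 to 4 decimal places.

y_2 = 0.2184

Raoult's law: Kᵢ = Pᵢˢᵃᵗ/P = Pᵢˢᵃᵗ/42.7.
  K_1 = 79.3/42.7 = 1.857143, K_2 = 16.1/42.7 = 0.377049
Binary case is linear: z₁(K₁−1)(1+V/F(K₂−1)) + z₂(K₂−1)(1+V/F(K₁−1)) = 0
⇒ V/F = [z₁(K₁−1)+z₂(K₂−1)] / [−(K₁−1)(K₂−1)] = 0.43191/0.53396 = 0.8089
Compositions from xᵢ = zᵢ/(1+V/F(Kᵢ−1)), yᵢ = Kᵢxᵢ:
  1: x = 0.4209, y = 0.7816
  2: x = 0.5791, y = 0.2184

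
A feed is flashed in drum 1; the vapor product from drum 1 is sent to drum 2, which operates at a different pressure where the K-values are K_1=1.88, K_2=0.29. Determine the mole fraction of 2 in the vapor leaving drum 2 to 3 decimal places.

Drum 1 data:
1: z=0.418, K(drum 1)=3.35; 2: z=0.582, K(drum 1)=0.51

y_2 (drum 2) = 0.161

Drum 1:
Newton iteration, ψ₁⁰ = 0.5:
  ψ₁ = 0.500: g = 0.0739, g' = -0.733 → ψ₁ = 0.601
  ψ₁ = 0.601: g = 0.0031, g' = -0.677 → ψ₁ = 0.605
Converged at ψ₁ = 0.605.
Drum-1 compositions:
  1: x = 0.173, y = 0.578
  2: x = 0.827, y = 0.422
Drum-2 feed = drum-1 vapor: z₂ = (0.5780, 0.4220).
Drum 2:
Rachford–Rice: g(ψ₂) = Σ zᵢ(Kᵢ−1)/(1+ψ₂(Kᵢ−1)) = 0.
g(0) = ΣzᵢKᵢ − 1 = 0.209 and g(1) = 1 − Σzᵢ/Kᵢ = -0.763, so a root lies in (0, 1).
Newton–Raphson from ψ₂ = 0.47:
  ψ₂ = 0.470: g = -0.0899, g' = -0.703 → ψ₂ = 0.342
  ψ₂ = 0.342: g = -0.0049, g' = -0.636 → ψ₂ = 0.335
Converged at ψ₂ = 0.335.
  1: x = 0.447, y = 0.839
  2: x = 0.553, y = 0.161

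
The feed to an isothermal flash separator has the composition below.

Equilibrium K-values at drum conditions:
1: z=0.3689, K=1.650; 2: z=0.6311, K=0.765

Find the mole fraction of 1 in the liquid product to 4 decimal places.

x_1 = 0.2655

Binary case is linear: z₁(K₁−1)(1+V/F(K₂−1)) + z₂(K₂−1)(1+V/F(K₁−1)) = 0
⇒ V/F = [z₁(K₁−1)+z₂(K₂−1)] / [−(K₁−1)(K₂−1)] = 0.09148/0.15275 = 0.5989
Compositions from xᵢ = zᵢ/(1+V/F(Kᵢ−1)), yᵢ = Kᵢxᵢ:
  1: x = 0.2655, y = 0.4381
  2: x = 0.7345, y = 0.5619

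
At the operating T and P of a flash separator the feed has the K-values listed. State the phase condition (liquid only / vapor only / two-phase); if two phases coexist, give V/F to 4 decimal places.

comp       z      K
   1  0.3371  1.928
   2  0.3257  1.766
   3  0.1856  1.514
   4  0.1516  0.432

ΣzᵢKᵢ = 1.5716; Σzᵢ/Kᵢ = 0.8328.
Since Σzᵢ/Kᵢ < 1 the mixture is above its dew point — single vapor phase.

vapor only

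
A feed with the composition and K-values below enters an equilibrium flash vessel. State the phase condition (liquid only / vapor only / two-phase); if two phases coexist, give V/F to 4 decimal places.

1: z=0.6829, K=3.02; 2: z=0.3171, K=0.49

ΣzᵢKᵢ = 2.2177; Σzᵢ/Kᵢ = 0.8733.
Since Σzᵢ/Kᵢ < 1 the mixture is above its dew point — single vapor phase.

vapor only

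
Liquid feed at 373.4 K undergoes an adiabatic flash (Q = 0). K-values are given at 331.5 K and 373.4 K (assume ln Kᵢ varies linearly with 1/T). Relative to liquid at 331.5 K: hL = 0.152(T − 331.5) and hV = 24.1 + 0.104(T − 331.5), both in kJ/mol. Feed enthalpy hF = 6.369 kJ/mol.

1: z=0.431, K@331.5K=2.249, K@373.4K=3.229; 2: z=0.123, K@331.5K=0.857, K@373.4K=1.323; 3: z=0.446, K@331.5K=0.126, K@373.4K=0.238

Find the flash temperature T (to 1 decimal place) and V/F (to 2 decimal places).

T = 340.0 K, V/F = 0.21

Adiabatic flash: solve Rachford–Rice at each trial T, then check hF = ψ·hV(T) + (1−ψ)·hL(T).
  T = 331.5 K: K = (2.249, 0.857, 0.126), RR gives ψ = 0.136, H_out = 3.273 kJ/mol
  T = 373.4 K: K = (3.229, 1.323, 0.238), RR gives ψ = 0.447, H_out = 16.253 kJ/mol
  T = 352.4 K: K = (2.723, 1.078, 0.176), RR gives ψ = 0.310, H_out = 10.339 kJ/mol
  T = 341.9 K: K = (2.481, 0.964, 0.150), RR gives ψ = 0.230, H_out = 7.013 kJ/mol
  T = 336.7 K: K = (2.364, 0.910, 0.138), RR gives ψ = 0.185, H_out = 5.212 kJ/mol
  T = 339.3 K: K = (2.422, 0.937, 0.144), RR gives ψ = 0.208, H_out = 6.128 kJ/mol
  T = 340.6 K: K = (2.451, 0.950, 0.147), RR gives ψ = 0.219, H_out = 6.574 kJ/mol
Linear interpolation between T = 339.3 (H_out = 6.128) and T = 340.6 (H_out = 6.574) on hF = 6.369 gives T ≈ 340.0 K, at which ψ = 0.21.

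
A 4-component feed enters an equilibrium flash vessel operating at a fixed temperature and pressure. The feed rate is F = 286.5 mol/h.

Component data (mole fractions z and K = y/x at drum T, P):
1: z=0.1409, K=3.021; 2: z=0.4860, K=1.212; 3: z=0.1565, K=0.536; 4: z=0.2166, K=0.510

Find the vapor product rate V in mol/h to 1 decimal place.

Newton iteration, β⁰ = 0.5:
  β = 0.5000: g = -0.00033, g' = -0.3086 → β = 0.4989
Converged at β = 0.4989.
Then V = β·F = 0.4989·286.5 = 142.9 mol/h and L = F − V = 143.6 mol/h.

V = 142.9 mol/h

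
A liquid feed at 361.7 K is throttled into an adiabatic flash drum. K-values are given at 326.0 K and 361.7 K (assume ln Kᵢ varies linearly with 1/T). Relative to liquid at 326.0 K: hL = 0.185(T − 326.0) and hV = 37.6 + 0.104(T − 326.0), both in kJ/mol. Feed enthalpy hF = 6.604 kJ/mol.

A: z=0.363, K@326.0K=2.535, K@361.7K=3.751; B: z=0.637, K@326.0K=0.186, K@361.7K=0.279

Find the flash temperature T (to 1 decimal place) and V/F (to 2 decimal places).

Adiabatic flash: solve Rachford–Rice at each trial T, then check hF = ψ·hV(T) + (1−ψ)·hL(T).
  T = 326.0 K: K = (2.535, 0.186), RR gives ψ = 0.031, H_out = 1.164 kJ/mol
  T = 361.7 K: K = (3.751, 0.279), RR gives ψ = 0.272, H_out = 16.042 kJ/mol
  T = 343.9 K: K = (3.117, 0.230), RR gives ψ = 0.171, H_out = 9.483 kJ/mol
  T = 334.9 K: K = (2.817, 0.207), RR gives ψ = 0.107, H_out = 5.609 kJ/mol
  T = 339.4 K: K = (2.965, 0.219), RR gives ψ = 0.140, H_out = 7.609 kJ/mol
  T = 337.1 K: K = (2.889, 0.213), RR gives ψ = 0.124, H_out = 6.604 kJ/mol
Linear interpolation between T = 334.9 (H_out = 5.609) and T = 337.1 (H_out = 6.604) on hF = 6.604 gives T ≈ 337.1 K, at which ψ = 0.12.

T = 337.1 K, V/F = 0.12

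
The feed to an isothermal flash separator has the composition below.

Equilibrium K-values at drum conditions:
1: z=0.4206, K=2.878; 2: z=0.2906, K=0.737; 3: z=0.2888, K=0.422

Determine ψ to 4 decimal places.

Let ψ = V/F and solve Σ zᵢ(Kᵢ−1)/(1+ψ(Kᵢ−1)) = 0.
Feasibility: ΣzᵢKᵢ = 1.5465, Σzᵢ/Kᵢ = 1.2248 — both > 1, two phases present.
Newton iteration, ψ⁰ = 0.5:
  ψ = 0.5000: g = 0.08459, g' = -0.6121 → ψ = 0.6382
  ψ = 0.6382: g = 0.00294, g' = -0.5782 → ψ = 0.6433
Converged at ψ = 0.6433.

ψ = 0.6433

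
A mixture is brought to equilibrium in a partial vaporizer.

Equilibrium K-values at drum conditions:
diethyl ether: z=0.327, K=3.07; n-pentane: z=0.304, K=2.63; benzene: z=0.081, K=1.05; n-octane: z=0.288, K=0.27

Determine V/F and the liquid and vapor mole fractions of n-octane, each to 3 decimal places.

V/F = 0.774, x_n-octane = 0.662, y_n-octane = 0.179

Material balance + equilibrium reduce to Σ zᵢ(Kᵢ−1)/(1+V/F(Kᵢ−1)) = 0.
Feasibility: ΣzᵢKᵢ = 1.966, Σzᵢ/Kᵢ = 1.366 — both > 1, two phases present.
Newton iteration, V/F⁰ = 0.39:
  V/F = 0.390: g = 0.3875, g' = -1.031 → V/F = 0.766
  V/F = 0.766: g = 0.0093, g' = -1.159 → V/F = 0.774
Converged at V/F = 0.774.
Compositions from xᵢ = zᵢ/(1+V/F(Kᵢ−1)), yᵢ = Kᵢxᵢ:
  diethyl ether: x = 0.126, y = 0.386
  n-pentane: x = 0.134, y = 0.354
  benzene: x = 0.078, y = 0.082
  n-octane: x = 0.662, y = 0.179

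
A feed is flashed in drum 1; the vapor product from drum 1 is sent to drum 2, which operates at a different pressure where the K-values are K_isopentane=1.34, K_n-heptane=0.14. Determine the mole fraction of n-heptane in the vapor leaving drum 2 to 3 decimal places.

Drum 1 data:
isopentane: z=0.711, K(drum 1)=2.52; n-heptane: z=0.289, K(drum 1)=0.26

Drum 1:
Let ψ₁ = V/F and solve Σ zᵢ(Kᵢ−1)/(1+ψ₁(Kᵢ−1)) = 0.
Check two-phase: ΣzᵢKᵢ = 1.867 > 1 and Σzᵢ/Kᵢ = 1.394 > 1, so g(0) = 0.867 > 0 and g(1) = -0.394 < 0.
Newton–Raphson from ψ₁ = 0.31:
  ψ₁ = 0.310: g = 0.4571, g' = -1.025 → ψ₁ = 0.756
  ψ₁ = 0.756: g = 0.0178, g' = -1.170 → ψ₁ = 0.771
Converged at ψ₁ = 0.771.
Drum-1 compositions:
  isopentane: x = 0.327, y = 0.825
  n-heptane: x = 0.673, y = 0.175
Drum-2 feed = drum-1 vapor: z₂ = (0.8251, 0.1749).
Drum 2:
Material balance + equilibrium reduce to Σ zᵢ(Kᵢ−1)/(1+ψ₂(Kᵢ−1)) = 0.
g(0) = ΣzᵢKᵢ − 1 = 0.130 and g(1) = 1 − Σzᵢ/Kᵢ = -0.865, so a root lies in (0, 1).
Binary case is linear: z₁(K₁−1)(1+ψ₂(K₂−1)) + z₂(K₂−1)(1+ψ₂(K₁−1)) = 0
⇒ ψ₂ = [z₁(K₁−1)+z₂(K₂−1)] / [−(K₁−1)(K₂−1)] = 0.1302/0.2924 = 0.445
  isopentane: x = 0.717, y = 0.960
  n-heptane: x = 0.283, y = 0.040

y_n-heptane (drum 2) = 0.040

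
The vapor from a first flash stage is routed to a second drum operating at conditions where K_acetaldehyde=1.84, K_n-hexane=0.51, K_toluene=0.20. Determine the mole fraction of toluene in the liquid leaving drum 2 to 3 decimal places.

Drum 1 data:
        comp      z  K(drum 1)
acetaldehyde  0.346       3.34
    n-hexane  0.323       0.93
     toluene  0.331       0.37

x_toluene (drum 2) = 0.229

Drum 1:
Newton iteration, ψ₁⁰ = 0.37:
  ψ₁ = 0.370: g = 0.1388, g' = -0.769 → ψ₁ = 0.550
  ψ₁ = 0.550: g = 0.0111, g' = -0.671 → ψ₁ = 0.567
Converged at ψ₁ = 0.567.
Drum-1 compositions:
  acetaldehyde: x = 0.149, y = 0.497
  n-hexane: x = 0.336, y = 0.313
  toluene: x = 0.515, y = 0.191
Drum-2 feed = drum-1 vapor: z₂ = (0.4967, 0.3128, 0.1905).
Drum 2:
Let ψ₂ = V/F and solve Σ zᵢ(Kᵢ−1)/(1+ψ₂(Kᵢ−1)) = 0.
Check two-phase: ΣzᵢKᵢ = 1.111 > 1 and Σzᵢ/Kᵢ = 1.836 > 1, so g(0) = 0.111 > 0 and g(1) = -0.836 < 0.
Newton iteration, ψ₂⁰ = 0.33:
  ψ₂ = 0.330: g = -0.0633, g' = -0.547 → ψ₂ = 0.214
  ψ₂ = 0.214: g = -0.0016, g' = -0.523 → ψ₂ = 0.211
Converged at ψ₂ = 0.211.
  acetaldehyde: x = 0.422, y = 0.776
  n-hexane: x = 0.349, y = 0.178
  toluene: x = 0.229, y = 0.046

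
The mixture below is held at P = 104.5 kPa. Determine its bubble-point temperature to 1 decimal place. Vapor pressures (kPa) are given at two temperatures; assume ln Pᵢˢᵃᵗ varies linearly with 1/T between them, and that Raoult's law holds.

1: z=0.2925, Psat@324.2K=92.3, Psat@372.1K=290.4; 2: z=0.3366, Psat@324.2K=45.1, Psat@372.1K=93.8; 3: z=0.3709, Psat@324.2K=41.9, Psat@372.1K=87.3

T = 352.9 K

Bubble-point temperature: ΣzᵢPᵢˢᵃᵗ(T) = P. Interpolate ln Pᵢˢᵃᵗ = aᵢ + bᵢ/T.
  T = 324.2 K: ΣzᵢPᵢˢᵃᵗ = 57.72 kPa
  T = 372.1 K: ΣzᵢPᵢˢᵃᵗ = 148.89 kPa
  T = 348.1 K: ΣzᵢPᵢˢᵃᵗ = 95.18 kPa
  T = 360.1 K: ΣzᵢPᵢˢᵃᵗ = 119.80 kPa
  T = 354.1 K: ΣzᵢPᵢˢᵃᵗ = 106.95 kPa
  T = 351.1 K: ΣzᵢPᵢˢᵃᵗ = 100.94 kPa
  T = 352.6 K: ΣzᵢPᵢˢᵃᵗ = 103.91 kPa
Interpolating between 352.6 K and 354.1 K gives T ≈ 352.9 K.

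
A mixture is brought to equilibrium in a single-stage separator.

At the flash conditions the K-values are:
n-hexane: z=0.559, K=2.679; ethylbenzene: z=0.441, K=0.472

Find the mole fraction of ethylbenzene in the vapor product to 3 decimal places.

y_ethylbenzene = 0.359

Binary case is linear: z₁(K₁−1)(1+V/F(K₂−1)) + z₂(K₂−1)(1+V/F(K₁−1)) = 0
⇒ V/F = [z₁(K₁−1)+z₂(K₂−1)] / [−(K₁−1)(K₂−1)] = 0.7057/0.8865 = 0.796
Compositions from xᵢ = zᵢ/(1+V/F(Kᵢ−1)), yᵢ = Kᵢxᵢ:
  n-hexane: x = 0.239, y = 0.641
  ethylbenzene: x = 0.761, y = 0.359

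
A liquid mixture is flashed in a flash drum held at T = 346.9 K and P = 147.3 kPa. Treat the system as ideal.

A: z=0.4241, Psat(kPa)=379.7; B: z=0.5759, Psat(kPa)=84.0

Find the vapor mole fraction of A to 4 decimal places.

Raoult's law: Kᵢ = Pᵢˢᵃᵗ/P = Pᵢˢᵃᵗ/147.3.
  K_A = 379.7/147.3 = 2.577733, K_B = 84.0/147.3 = 0.570265
Material balance + equilibrium reduce to Σ zᵢ(Kᵢ−1)/(1+V/F(Kᵢ−1)) = 0.
Feasibility: ΣzᵢKᵢ = 1.4216, Σzᵢ/Kᵢ = 1.1744 — both > 1, two phases present.
Newton iteration, V/F⁰ = 0.5:
  V/F = 0.5000: g = 0.05883, g' = -0.5024 → V/F = 0.6171
  V/F = 0.6171: g = 0.00223, g' = -0.4680 → V/F = 0.6219
Converged at V/F = 0.6219.
Compositions from xᵢ = zᵢ/(1+V/F(Kᵢ−1)), yᵢ = Kᵢxᵢ:
  A: x = 0.2141, y = 0.5518
  B: x = 0.7859, y = 0.4482

y_A = 0.5518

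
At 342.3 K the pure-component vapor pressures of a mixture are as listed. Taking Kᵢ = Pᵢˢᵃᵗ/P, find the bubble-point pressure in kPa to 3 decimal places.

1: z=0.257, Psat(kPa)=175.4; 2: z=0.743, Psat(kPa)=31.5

Pbub = 68.482 kPa

At the bubble point ψ → 0, so ΣzᵢKᵢ = 1 with Kᵢ = Pᵢˢᵃᵗ/P ⇒ P = ΣzᵢPᵢˢᵃᵗ.
P = 0.257·175.4 + 0.743·31.5 = 68.482 kPa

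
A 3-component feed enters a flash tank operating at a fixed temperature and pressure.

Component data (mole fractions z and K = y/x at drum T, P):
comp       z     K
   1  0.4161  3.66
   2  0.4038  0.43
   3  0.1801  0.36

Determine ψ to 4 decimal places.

Material balance + equilibrium reduce to Σ zᵢ(Kᵢ−1)/(1+ψ(Kᵢ−1)) = 0.
g(0) = ΣzᵢKᵢ − 1 = 0.7614 and g(1) = 1 − Σzᵢ/Kᵢ = -0.5530, so a root lies in (0, 1).
Newton–Raphson from ψ = 0.5:
  ψ = 0.5000: g = -0.01638, g' = -0.9585 → ψ = 0.4829
  ψ = 0.4829: g = 0.00008, g' = -0.9684 → ψ = 0.4830
Converged at ψ = 0.4830.

ψ = 0.4830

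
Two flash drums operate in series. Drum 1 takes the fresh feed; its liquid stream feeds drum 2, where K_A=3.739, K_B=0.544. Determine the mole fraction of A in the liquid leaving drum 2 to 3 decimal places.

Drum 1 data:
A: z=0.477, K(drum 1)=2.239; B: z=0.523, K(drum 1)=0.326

x_A (drum 2) = 0.143

Drum 1:
Rachford–Rice: g(ψ₁) = Σ zᵢ(Kᵢ−1)/(1+ψ₁(Kᵢ−1)) = 0.
Check two-phase: ΣzᵢKᵢ = 1.239 > 1 and Σzᵢ/Kᵢ = 1.817 > 1, so g(0) = 0.239 > 0 and g(1) = -0.817 < 0.
Binary case is linear: z₁(K₁−1)(1+ψ₁(K₂−1)) + z₂(K₂−1)(1+ψ₁(K₁−1)) = 0
⇒ ψ₁ = [z₁(K₁−1)+z₂(K₂−1)] / [−(K₁−1)(K₂−1)] = 0.2385/0.8351 = 0.286
Drum-1 compositions:
  A: x = 0.352, y = 0.789
  B: x = 0.648, y = 0.211
Drum-2 feed = drum-1 liquid: z₂ = (0.3523, 0.6477).
Drum 2:
Newton–Raphson from ψ₂ = 0.44:
  ψ₂ = 0.440: g = 0.0682, g' = -0.754 → ψ₂ = 0.530
  ψ₂ = 0.530: g = 0.0039, g' = -0.674 → ψ₂ = 0.536
Converged at ψ₂ = 0.536.
  A: x = 0.143, y = 0.534
  B: x = 0.857, y = 0.466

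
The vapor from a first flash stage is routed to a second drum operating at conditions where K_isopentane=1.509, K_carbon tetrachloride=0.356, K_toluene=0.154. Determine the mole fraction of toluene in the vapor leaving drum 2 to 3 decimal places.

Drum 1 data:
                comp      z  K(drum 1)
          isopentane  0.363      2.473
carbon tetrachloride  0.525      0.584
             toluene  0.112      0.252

Drum 1:
Rachford–Rice: g(ψ₁) = Σ zᵢ(Kᵢ−1)/(1+ψ₁(Kᵢ−1)) = 0.
Check two-phase: ΣzᵢKᵢ = 1.233 > 1 and Σzᵢ/Kᵢ = 1.490 > 1, so g(0) = 0.233 > 0 and g(1) = -0.490 < 0.
Iterate (Newton) starting at ψ₁ = 0.39:
  ψ₁ = 0.390: g = -0.0394, g' = -0.572 → ψ₁ = 0.321
  ψ₁ = 0.321: g = 0.0006, g' = -0.593 → ψ₁ = 0.322
Converged at ψ₁ = 0.322.
Drum-1 compositions:
  isopentane: x = 0.246, y = 0.609
  carbon tetrachloride: x = 0.606, y = 0.354
  toluene: x = 0.148, y = 0.037
Drum-2 feed = drum-1 vapor: z₂ = (0.6087, 0.3541, 0.0372).
Drum 2:
Material balance + equilibrium reduce to Σ zᵢ(Kᵢ−1)/(1+ψ₂(Kᵢ−1)) = 0.
g(0) = ΣzᵢKᵢ − 1 = 0.050 and g(1) = 1 − Σzᵢ/Kᵢ = -0.639, so a root lies in (0, 1).
Newton–Raphson from ψ₂ = 0.5:
  ψ₂ = 0.500: g = -0.1438, g' = -0.500 → ψ₂ = 0.212
  ψ₂ = 0.212: g = -0.0228, g' = -0.365 → ψ₂ = 0.150
  ψ₂ = 0.150: g = -0.0005, g' = -0.351 → ψ₂ = 0.148
Converged at ψ₂ = 0.148.
  isopentane: x = 0.566, y = 0.854
  carbon tetrachloride: x = 0.391, y = 0.139
  toluene: x = 0.043, y = 0.007

y_toluene (drum 2) = 0.007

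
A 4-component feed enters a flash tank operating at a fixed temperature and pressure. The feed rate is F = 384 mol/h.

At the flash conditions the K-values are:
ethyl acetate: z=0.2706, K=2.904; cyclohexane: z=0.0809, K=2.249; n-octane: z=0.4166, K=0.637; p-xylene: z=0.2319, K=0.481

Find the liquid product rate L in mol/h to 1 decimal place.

L = 208.0 mol/h

Material balance + equilibrium reduce to Σ zᵢ(Kᵢ−1)/(1+V/F(Kᵢ−1)) = 0.
g(0) = ΣzᵢKᵢ − 1 = 0.3447 and g(1) = 1 − Σzᵢ/Kᵢ = -0.2653, so a root lies in (0, 1).
Newton–Raphson from V/F = 0.57:
  V/F = 0.5700: g = -0.05550, g' = -0.4819 → V/F = 0.4548
  V/F = 0.4548: g = 0.00187, g' = -0.5188 → V/F = 0.4584
Converged at V/F = 0.4584.
Then V = V/F·F = 0.4584·384 = 176.0 mol/h and L = F − V = 208.0 mol/h.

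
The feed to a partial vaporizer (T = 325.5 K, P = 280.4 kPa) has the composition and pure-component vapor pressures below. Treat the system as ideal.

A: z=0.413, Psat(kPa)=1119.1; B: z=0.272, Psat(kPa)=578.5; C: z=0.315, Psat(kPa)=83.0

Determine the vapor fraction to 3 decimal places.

ψ = 0.810

Raoult's law: Kᵢ = Pᵢˢᵃᵗ/P = Pᵢˢᵃᵗ/280.4.
  K_A = 1119.1/280.4 = 3.99108, K_B = 578.5/280.4 = 2.06312, K_C = 83.0/280.4 = 0.29601
Let ψ = V/F and solve Σ zᵢ(Kᵢ−1)/(1+ψ(Kᵢ−1)) = 0.
g(0) = ΣzᵢKᵢ − 1 = 1.303 and g(1) = 1 − Σzᵢ/Kᵢ = -0.299, so a root lies in (0, 1).
Newton–Raphson from ψ = 0.5:
  ψ = 0.500: g = 0.3416, g' = -1.096 → ψ = 0.812
  ψ = 0.812: g = -0.0018, g' = -1.253 → ψ = 0.810
Converged at ψ = 0.810.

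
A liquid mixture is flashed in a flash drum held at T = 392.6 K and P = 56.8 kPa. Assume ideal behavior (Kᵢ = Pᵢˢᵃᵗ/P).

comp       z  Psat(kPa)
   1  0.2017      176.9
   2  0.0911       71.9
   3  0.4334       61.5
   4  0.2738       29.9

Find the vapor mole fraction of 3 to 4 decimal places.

y_3 = 0.4397

Raoult's law: Kᵢ = Pᵢˢᵃᵗ/P = Pᵢˢᵃᵗ/56.8.
  K_1 = 176.9/56.8 = 3.114437, K_2 = 71.9/56.8 = 1.265845, K_3 = 61.5/56.8 = 1.082746, K_4 = 29.9/56.8 = 0.526408
Rachford–Rice: g(β) = Σ zᵢ(Kᵢ−1)/(1+β(Kᵢ−1)) = 0.
Check two-phase: ΣzᵢKᵢ = 1.3569 > 1 and Σzᵢ/Kᵢ = 1.0571 > 1, so g(0) = 0.3569 > 0 and g(1) = -0.0571 < 0.
Newton iteration, β⁰ = 0.69:
  β = 0.6900: g = 0.03522, g' = -0.2919 → β = 0.8107
  β = 0.8107: g = 0.00019, g' = -0.2912 → β = 0.8113
Converged at β = 0.8113.
Compositions from xᵢ = zᵢ/(1+β(Kᵢ−1)), yᵢ = Kᵢxᵢ:
  1: x = 0.0743, y = 0.2313
  2: x = 0.0749, y = 0.0949
  3: x = 0.4061, y = 0.4397
  4: x = 0.4447, y = 0.2341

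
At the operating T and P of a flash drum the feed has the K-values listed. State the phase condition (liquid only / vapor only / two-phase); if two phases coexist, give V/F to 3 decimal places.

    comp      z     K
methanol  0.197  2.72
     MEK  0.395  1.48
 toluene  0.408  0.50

ΣzᵢKᵢ = 1.324; Σzᵢ/Kᵢ = 1.155.
Both exceed 1, so a two-phase solution exists.
Material balance + equilibrium reduce to Σ zᵢ(Kᵢ−1)/(1+ψ(Kᵢ−1)) = 0.
Newton iteration, ψ⁰ = 0.5:
  ψ = 0.500: g = 0.0631, g' = -0.409 → ψ = 0.654
  ψ = 0.654: g = 0.0006, g' = -0.407 → ψ = 0.656
Converged at ψ = 0.656.

two-phase, V/F = 0.656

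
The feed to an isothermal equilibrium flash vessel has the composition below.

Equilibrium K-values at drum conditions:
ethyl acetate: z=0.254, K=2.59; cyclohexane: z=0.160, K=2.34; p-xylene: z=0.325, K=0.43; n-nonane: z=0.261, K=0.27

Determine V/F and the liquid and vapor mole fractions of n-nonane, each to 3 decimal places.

Rachford–Rice: g(V/F) = Σ zᵢ(Kᵢ−1)/(1+V/F(Kᵢ−1)) = 0.
Check two-phase: ΣzᵢKᵢ = 1.242 > 1 and Σzᵢ/Kᵢ = 1.889 > 1, so g(0) = 0.242 > 0 and g(1) = -0.889 < 0.
Iterate (Newton) starting at V/F = 0.32:
  V/F = 0.320: g = -0.0575, g' = -0.818 → V/F = 0.250
  V/F = 0.250: g = 0.0007, g' = -0.842 → V/F = 0.251
Converged at V/F = 0.251.
Compositions from xᵢ = zᵢ/(1+V/F(Kᵢ−1)), yᵢ = Kᵢxᵢ:
  ethyl acetate: x = 0.182, y = 0.470
  cyclohexane: x = 0.120, y = 0.280
  p-xylene: x = 0.379, y = 0.163
  n-nonane: x = 0.319, y = 0.086

V/F = 0.251, x_n-nonane = 0.319, y_n-nonane = 0.086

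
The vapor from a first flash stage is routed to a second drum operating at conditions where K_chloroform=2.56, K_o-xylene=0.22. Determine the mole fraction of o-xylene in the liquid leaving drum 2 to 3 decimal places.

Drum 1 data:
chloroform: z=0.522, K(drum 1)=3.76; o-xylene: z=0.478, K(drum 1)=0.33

x_o-xylene (drum 2) = 0.667

Drum 1:
Newton–Raphson from ψ₁ = 0.54:
  ψ₁ = 0.540: g = 0.0767, g' = -1.168 → ψ₁ = 0.606
Converged at ψ₁ = 0.606.
Drum-1 compositions:
  chloroform: x = 0.195, y = 0.734
  o-xylene: x = 0.805, y = 0.266
Drum-2 feed = drum-1 vapor: z₂ = (0.7345, 0.2655).
Drum 2:
Binary case is linear: z₁(K₁−1)(1+ψ₂(K₂−1)) + z₂(K₂−1)(1+ψ₂(K₁−1)) = 0
⇒ ψ₂ = [z₁(K₁−1)+z₂(K₂−1)] / [−(K₁−1)(K₂−1)] = 0.9386/1.2168 = 0.771
  chloroform: x = 0.333, y = 0.853
  o-xylene: x = 0.667, y = 0.147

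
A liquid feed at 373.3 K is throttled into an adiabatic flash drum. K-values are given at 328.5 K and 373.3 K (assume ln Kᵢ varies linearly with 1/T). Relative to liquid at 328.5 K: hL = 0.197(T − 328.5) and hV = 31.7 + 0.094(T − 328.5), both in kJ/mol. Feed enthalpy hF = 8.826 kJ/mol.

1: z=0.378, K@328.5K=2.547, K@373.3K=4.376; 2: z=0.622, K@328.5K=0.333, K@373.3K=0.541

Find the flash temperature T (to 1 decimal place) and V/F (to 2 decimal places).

T = 335.1 K, V/F = 0.24

Adiabatic flash: solve Rachford–Rice at each trial T, then check hF = ψ·hV(T) + (1−ψ)·hL(T).
  T = 328.5 K: K = (2.547, 0.333), RR gives ψ = 0.165, H_out = 5.219 kJ/mol
  T = 373.3 K: K = (4.376, 0.541), RR gives ψ = 0.639, H_out = 26.141 kJ/mol
  T = 350.9 K: K = (3.397, 0.431), RR gives ψ = 0.405, H_out = 16.313 kJ/mol
  T = 339.7 K: K = (2.955, 0.380), RR gives ψ = 0.292, H_out = 11.128 kJ/mol
  T = 334.1 K: K = (2.747, 0.356), RR gives ψ = 0.231, H_out = 8.300 kJ/mol
  T = 336.9 K: K = (2.850, 0.368), RR gives ψ = 0.262, H_out = 9.740 kJ/mol
  T = 335.5 K: K = (2.798, 0.362), RR gives ψ = 0.247, H_out = 9.027 kJ/mol
Linear interpolation between T = 334.1 (H_out = 8.300) and T = 335.5 (H_out = 9.027) on hF = 8.826 gives T ≈ 335.1 K, at which ψ = 0.24.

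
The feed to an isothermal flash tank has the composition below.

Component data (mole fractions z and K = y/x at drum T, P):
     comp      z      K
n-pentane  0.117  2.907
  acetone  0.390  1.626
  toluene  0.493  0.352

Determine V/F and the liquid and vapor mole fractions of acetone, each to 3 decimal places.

Rachford–Rice: g(V/F) = Σ zᵢ(Kᵢ−1)/(1+V/F(Kᵢ−1)) = 0.
g(0) = ΣzᵢKᵢ − 1 = 0.148 and g(1) = 1 − Σzᵢ/Kᵢ = -0.681, so a root lies in (0, 1).
Newton–Raphson from V/F = 0.5:
  V/F = 0.500: g = -0.1724, g' = -0.653 → V/F = 0.236
  V/F = 0.236: g = -0.0106, g' = -0.607 → V/F = 0.219
Converged at V/F = 0.219.
Compositions from xᵢ = zᵢ/(1+V/F(Kᵢ−1)), yᵢ = Kᵢxᵢ:
  n-pentane: x = 0.083, y = 0.240
  acetone: x = 0.343, y = 0.558
  toluene: x = 0.574, y = 0.202

V/F = 0.219, x_acetone = 0.343, y_acetone = 0.558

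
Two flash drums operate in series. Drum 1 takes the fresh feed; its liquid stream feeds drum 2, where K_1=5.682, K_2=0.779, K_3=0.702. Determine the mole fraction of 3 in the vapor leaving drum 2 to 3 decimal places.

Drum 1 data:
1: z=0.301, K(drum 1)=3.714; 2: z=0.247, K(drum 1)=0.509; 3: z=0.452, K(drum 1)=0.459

y_3 (drum 2) = 0.437

Drum 1:
Material balance + equilibrium reduce to Σ zᵢ(Kᵢ−1)/(1+ψ₁(Kᵢ−1)) = 0.
g(0) = ΣzᵢKᵢ − 1 = 0.451 and g(1) = 1 − Σzᵢ/Kᵢ = -0.551, so a root lies in (0, 1).
Iterate (Newton) starting at ψ₁ = 0.5:
  ψ₁ = 0.500: g = -0.1494, g' = -0.752 → ψ₁ = 0.301
  ψ₁ = 0.301: g = 0.0148, g' = -0.942 → ψ₁ = 0.317
Converged at ψ₁ = 0.317.
Drum-1 compositions:
  1: x = 0.162, y = 0.601
  2: x = 0.293, y = 0.149
  3: x = 0.546, y = 0.250
Drum-2 feed = drum-1 liquid: z₂ = (0.1617, 0.2926, 0.5457).
Drum 2:
Rachford–Rice: g(ψ₂) = Σ zᵢ(Kᵢ−1)/(1+ψ₂(Kᵢ−1)) = 0.
Feasibility: ΣzᵢKᵢ = 1.530, Σzᵢ/Kᵢ = 1.181 — both > 1, two phases present.
Iterate (Newton) starting at ψ₂ = 0.42:
  ψ₂ = 0.420: g = -0.0019, g' = -0.484 → ψ₂ = 0.416
Converged at ψ₂ = 0.416.
  1: x = 0.055, y = 0.312
  2: x = 0.322, y = 0.251
  3: x = 0.623, y = 0.437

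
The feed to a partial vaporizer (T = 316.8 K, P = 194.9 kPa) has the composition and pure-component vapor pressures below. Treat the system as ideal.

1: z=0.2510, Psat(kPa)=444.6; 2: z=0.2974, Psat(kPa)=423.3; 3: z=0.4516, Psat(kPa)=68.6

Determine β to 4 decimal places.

Raoult's law: Kᵢ = Pᵢˢᵃᵗ/P = Pᵢˢᵃᵗ/194.9.
  K_1 = 444.6/194.9 = 2.281170, K_2 = 423.3/194.9 = 2.171883, K_3 = 68.6/194.9 = 0.351975
Rachford–Rice: g(β) = Σ zᵢ(Kᵢ−1)/(1+β(Kᵢ−1)) = 0.
Feasibility: ΣzᵢKᵢ = 1.3774, Σzᵢ/Kᵢ = 1.5300 — both > 1, two phases present.
Newton–Raphson from β = 0.32:
  β = 0.3200: g = 0.11233, g' = -0.7251 → β = 0.4749
  β = 0.4749: g = 0.00108, g' = -0.7236 → β = 0.4764
Converged at β = 0.4764.

β = 0.4764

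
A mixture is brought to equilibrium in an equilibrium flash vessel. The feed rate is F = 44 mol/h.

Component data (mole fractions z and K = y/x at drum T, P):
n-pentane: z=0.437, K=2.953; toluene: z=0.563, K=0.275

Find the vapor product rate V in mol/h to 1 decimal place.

Let ψ = V/F and solve Σ zᵢ(Kᵢ−1)/(1+ψ(Kᵢ−1)) = 0.
Check two-phase: ΣzᵢKᵢ = 1.445 > 1 and Σzᵢ/Kᵢ = 2.195 > 1, so g(0) = 0.445 > 0 and g(1) = -1.195 < 0.
Newton–Raphson from ψ = 0.51:
  ψ = 0.510: g = -0.2201, g' = -1.163 → ψ = 0.321
  ψ = 0.321: g = -0.0072, g' = -1.132 → ψ = 0.314
Converged at ψ = 0.314.
Then V = ψ·F = 0.3145·44 = 13.8 mol/h and L = F − V = 30.2 mol/h.

V = 13.8 mol/h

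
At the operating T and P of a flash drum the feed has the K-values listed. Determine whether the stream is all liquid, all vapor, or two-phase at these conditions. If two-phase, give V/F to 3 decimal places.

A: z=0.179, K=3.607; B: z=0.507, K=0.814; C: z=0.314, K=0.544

ΣzᵢKᵢ = 1.229; Σzᵢ/Kᵢ = 1.250.
Both exceed 1, so a two-phase solution exists.
Let ψ = V/F and solve Σ zᵢ(Kᵢ−1)/(1+ψ(Kᵢ−1)) = 0.
Newton–Raphson from ψ = 0.56:
  ψ = 0.560: g = -0.1079, g' = -0.341 → ψ = 0.243
  ψ = 0.243: g = 0.0257, g' = -0.557 → ψ = 0.289
  ψ = 0.289: g = 0.0013, g' = -0.501 → ψ = 0.292
Converged at ψ = 0.292.

two-phase, V/F = 0.292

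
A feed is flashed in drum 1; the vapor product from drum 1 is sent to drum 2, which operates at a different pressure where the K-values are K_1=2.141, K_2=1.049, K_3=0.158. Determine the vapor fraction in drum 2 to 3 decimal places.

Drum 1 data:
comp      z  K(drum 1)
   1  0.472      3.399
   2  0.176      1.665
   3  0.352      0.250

V/F (drum 2) = 0.746

Drum 1:
Rachford–Rice: g(ψ₁) = Σ zᵢ(Kᵢ−1)/(1+ψ₁(Kᵢ−1)) = 0.
Feasibility: ΣzᵢKᵢ = 1.985, Σzᵢ/Kᵢ = 1.653 — both > 1, two phases present.
Iterate (Newton) starting at ψ₁ = 0.5:
  ψ₁ = 0.500: g = 0.1802, g' = -1.112 → ψ₁ = 0.662
  ψ₁ = 0.662: g = -0.0056, g' = -1.224 → ψ₁ = 0.657
Converged at ψ₁ = 0.657.
Drum-1 compositions:
  1: x = 0.183, y = 0.623
  2: x = 0.122, y = 0.204
  3: x = 0.694, y = 0.174
Drum-2 feed = drum-1 vapor: z₂ = (0.6225, 0.2039, 0.1736).
Drum 2:
Material balance + equilibrium reduce to Σ zᵢ(Kᵢ−1)/(1+ψ₂(Kᵢ−1)) = 0.
g(0) = ΣzᵢKᵢ − 1 = 0.574 and g(1) = 1 − Σzᵢ/Kᵢ = -0.584, so a root lies in (0, 1).
Iterate (Newton) starting at ψ₂ = 0.5:
  ψ₂ = 0.500: g = 0.2096, g' = -0.696 → ψ₂ = 0.801
  ψ₂ = 0.801: g = -0.0683, g' = -1.383 → ψ₂ = 0.752
  ψ₂ = 0.752: g = -0.0062, g' = -1.149 → ψ₂ = 0.746
Converged at ψ₂ = 0.746.
  1: x = 0.336, y = 0.720
  2: x = 0.197, y = 0.206
  3: x = 0.467, y = 0.074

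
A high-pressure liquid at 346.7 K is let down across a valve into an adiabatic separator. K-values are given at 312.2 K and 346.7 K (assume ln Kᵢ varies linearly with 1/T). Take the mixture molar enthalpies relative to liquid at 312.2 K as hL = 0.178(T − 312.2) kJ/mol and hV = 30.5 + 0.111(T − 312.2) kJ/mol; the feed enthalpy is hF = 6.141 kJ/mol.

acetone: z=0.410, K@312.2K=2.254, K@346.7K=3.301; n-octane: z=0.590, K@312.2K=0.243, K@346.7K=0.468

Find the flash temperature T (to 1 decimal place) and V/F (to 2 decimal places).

T = 319.2 K, V/F = 0.16

Adiabatic flash: solve Rachford–Rice at each trial T, then check hF = ψ·hV(T) + (1−ψ)·hL(T).
  T = 312.2 K: K = (2.254, 0.243), RR gives ψ = 0.071, H_out = 2.169 kJ/mol
  T = 346.7 K: K = (3.301, 0.468), RR gives ψ = 0.514, H_out = 20.637 kJ/mol
  T = 329.4 K: K = (2.754, 0.343), RR gives ψ = 0.287, H_out = 11.495 kJ/mol
  T = 320.8 K: K = (2.498, 0.290), RR gives ψ = 0.184, H_out = 7.023 kJ/mol
  T = 316.5 K: K = (2.375, 0.266), RR gives ψ = 0.129, H_out = 4.667 kJ/mol
  T = 318.6 K: K = (2.434, 0.277), RR gives ψ = 0.156, H_out = 5.832 kJ/mol
Linear interpolation between T = 318.6 (H_out = 5.832) and T = 320.8 (H_out = 7.023) on hF = 6.141 gives T ≈ 319.2 K, at which ψ = 0.16.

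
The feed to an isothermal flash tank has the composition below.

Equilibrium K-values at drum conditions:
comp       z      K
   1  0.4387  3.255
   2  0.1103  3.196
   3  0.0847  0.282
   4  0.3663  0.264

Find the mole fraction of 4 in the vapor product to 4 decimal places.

Newton–Raphson from ψ = 0.5:
  ψ = 0.5000: g = 0.05899, g' = -1.2167 → ψ = 0.5485
  ψ = 0.5485: g = -0.00029, g' = -1.2321 → ψ = 0.5483
Converged at ψ = 0.5483.
Compositions from xᵢ = zᵢ/(1+ψ(Kᵢ−1)), yᵢ = Kᵢxᵢ:
  1: x = 0.1962, y = 0.6385
  2: x = 0.0500, y = 0.1599
  3: x = 0.1397, y = 0.0394
  4: x = 0.6141, y = 0.1621

y_4 = 0.1621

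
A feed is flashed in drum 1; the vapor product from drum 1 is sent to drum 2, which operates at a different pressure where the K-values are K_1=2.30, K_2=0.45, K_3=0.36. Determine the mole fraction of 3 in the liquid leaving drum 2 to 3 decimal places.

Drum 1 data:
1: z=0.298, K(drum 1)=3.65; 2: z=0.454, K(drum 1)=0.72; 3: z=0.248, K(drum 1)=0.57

x_3 (drum 2) = 0.231

Drum 1:
Let ψ₁ = V/F and solve Σ zᵢ(Kᵢ−1)/(1+ψ₁(Kᵢ−1)) = 0.
Feasibility: ΣzᵢKᵢ = 1.556, Σzᵢ/Kᵢ = 1.147 — both > 1, two phases present.
Newton iteration, ψ₁⁰ = 0.5:
  ψ₁ = 0.500: g = 0.0560, g' = -0.510 → ψ₁ = 0.610
  ψ₁ = 0.610: g = 0.0040, g' = -0.442 → ψ₁ = 0.619
Converged at ψ₁ = 0.619.
Drum-1 compositions:
  1: x = 0.113, y = 0.412
  2: x = 0.549, y = 0.395
  3: x = 0.338, y = 0.193
Drum-2 feed = drum-1 vapor: z₂ = (0.4120, 0.3954, 0.1926).
Drum 2:
Rachford–Rice: g(ψ₂) = Σ zᵢ(Kᵢ−1)/(1+ψ₂(Kᵢ−1)) = 0.
Check two-phase: ΣzᵢKᵢ = 1.195 > 1 and Σzᵢ/Kᵢ = 1.593 > 1, so g(0) = 0.195 > 0 and g(1) = -0.593 < 0.
Newton–Raphson from ψ₂ = 0.4:
  ψ₂ = 0.400: g = -0.0922, g' = -0.640 → ψ₂ = 0.256
  ψ₂ = 0.256: g = 0.0012, g' = -0.667 → ψ₂ = 0.258
Converged at ψ₂ = 0.258.
  1: x = 0.309, y = 0.710
  2: x = 0.461, y = 0.207
  3: x = 0.231, y = 0.083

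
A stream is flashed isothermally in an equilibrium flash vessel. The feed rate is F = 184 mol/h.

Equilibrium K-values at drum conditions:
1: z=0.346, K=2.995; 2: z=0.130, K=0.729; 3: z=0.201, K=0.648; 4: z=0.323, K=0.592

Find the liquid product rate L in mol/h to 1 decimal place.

Rachford–Rice: g(V/F) = Σ zᵢ(Kᵢ−1)/(1+V/F(Kᵢ−1)) = 0.
Feasibility: ΣzᵢKᵢ = 1.453, Σzᵢ/Kᵢ = 1.150 — both > 1, two phases present.
Newton–Raphson from V/F = 0.58:
  V/F = 0.580: g = 0.0167, g' = -0.441 → V/F = 0.618
Converged at V/F = 0.618.
Then V = V/F·F = 0.6184·184 = 113.8 mol/h and L = F − V = 70.2 mol/h.

L = 70.2 mol/h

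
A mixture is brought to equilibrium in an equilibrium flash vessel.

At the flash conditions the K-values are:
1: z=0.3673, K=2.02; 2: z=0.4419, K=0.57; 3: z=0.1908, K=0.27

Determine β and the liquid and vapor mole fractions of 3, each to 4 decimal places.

β = 0.0832, x_3 = 0.2031, y_3 = 0.0548

Let β = V/F and solve Σ zᵢ(Kᵢ−1)/(1+β(Kᵢ−1)) = 0.
g(0) = ΣzᵢKᵢ − 1 = 0.0453 and g(1) = 1 − Σzᵢ/Kᵢ = -0.6638, so a root lies in (0, 1).
Iterate (Newton) starting at β = 0.33:
  β = 0.3300: g = -0.12463, g' = -0.5013 → β = 0.0814
  β = 0.0814: g = 0.00093, g' = -0.5285 → β = 0.0832
Converged at β = 0.0832.
Compositions from xᵢ = zᵢ/(1+β(Kᵢ−1)), yᵢ = Kᵢxᵢ:
  1: x = 0.3386, y = 0.6839
  2: x = 0.4583, y = 0.2612
  3: x = 0.2031, y = 0.0548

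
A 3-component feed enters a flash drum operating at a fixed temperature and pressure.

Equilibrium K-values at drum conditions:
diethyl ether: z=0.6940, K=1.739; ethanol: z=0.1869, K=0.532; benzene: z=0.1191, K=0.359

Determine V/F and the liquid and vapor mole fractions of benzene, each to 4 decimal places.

Material balance + equilibrium reduce to Σ zᵢ(Kᵢ−1)/(1+V/F(Kᵢ−1)) = 0.
Check two-phase: ΣzᵢKᵢ = 1.3491 > 1 and Σzᵢ/Kᵢ = 1.0822 > 1, so g(0) = 0.3491 > 0 and g(1) = -0.0822 < 0.
Iterate (Newton) starting at V/F = 0.5:
  V/F = 0.5000: g = 0.14795, g' = -0.3778 → V/F = 0.8916
  V/F = 0.8916: g = -0.01910, g' = -0.5248 → V/F = 0.8552
  V/F = 0.8552: g = -0.00054, g' = -0.4958 → V/F = 0.8541
Converged at V/F = 0.8541.
Compositions from xᵢ = zᵢ/(1+V/F(Kᵢ−1)), yᵢ = Kᵢxᵢ:
  diethyl ether: x = 0.4255, y = 0.7399
  ethanol: x = 0.3114, y = 0.1656
  benzene: x = 0.2632, y = 0.0945

V/F = 0.8541, x_benzene = 0.2632, y_benzene = 0.0945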